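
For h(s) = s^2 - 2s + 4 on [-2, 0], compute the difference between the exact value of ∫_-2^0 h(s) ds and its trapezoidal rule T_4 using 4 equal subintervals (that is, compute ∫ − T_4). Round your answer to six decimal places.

-0.083333

Exact integral: ∫_-2^0 h(s) ds ≈ 14.66666667.
T_4 = 14.75.
Error ≈ 14.66666667 − 14.75 ≈ -0.083333.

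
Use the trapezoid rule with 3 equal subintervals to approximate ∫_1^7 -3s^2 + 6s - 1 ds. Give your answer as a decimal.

Δs = (7 − 1)/3 = 2.
f(1) = 2, f(3) = -10, f(5) = -46, f(7) = -106.
T_3 = (Δs/2)·[f(s_0) + 2f(s_1) + 2f(s_2) + f(s_3)].
Sum = -216.

-216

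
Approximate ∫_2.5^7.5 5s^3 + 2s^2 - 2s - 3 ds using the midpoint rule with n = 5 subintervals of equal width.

4080

Δs = (7.5 − 2.5)/5 = 1.
Midpoints: 3, 4, 5, 6, 7.
f(3) = 144, f(4) = 341, f(5) = 662, f(6) = 1137, f(7) = 1796.
Sum = Δs · [f(3) + f(4) + f(5) + f(6) + f(7)].
Sum = 4080.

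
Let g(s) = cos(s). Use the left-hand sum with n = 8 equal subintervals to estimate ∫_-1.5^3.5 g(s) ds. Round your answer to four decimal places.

Δs = (3.5 − (-1.5))/8 = 0.625.
Left endpoints: -1.5, -0.875, -0.25, 0.375, 1, 1.625, 2.25, 2.875.
g(-1.5) ≈ 0.0707, g(-0.875) ≈ 0.6410, g(-0.25) ≈ 0.9689, g(0.375) ≈ 0.9305, g(1) ≈ 0.5403, g(1.625) ≈ -0.0542, g(2.25) ≈ -0.6282, g(2.875) ≈ -0.9647.
Sum = Δs · [g(-1.5) + g(-0.875) + g(-0.25) + ...].
Sum ≈ 0.9403.

0.9403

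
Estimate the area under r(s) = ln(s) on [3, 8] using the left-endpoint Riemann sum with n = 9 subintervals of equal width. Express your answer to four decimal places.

8.0619

Δs = (8 − 3)/9 = 5/9.
Left endpoints: 3, 32/9, 37/9, 14/3, 47/9, 52/9, 19/3, 62/9, 67/9.
r(3) ≈ 1.0986, r(32/9) ≈ 1.2685, r(37/9) ≈ 1.4137, r(14/3) ≈ 1.5404, r(47/9) ≈ 1.6529, r(52/9) ≈ 1.7540, r(19/3) ≈ 1.8458, r(62/9) ≈ 1.9299, r(67/9) ≈ 2.0075.
Sum = Δs · [r(3) + r(32/9) + r(37/9) + ...].
Sum ≈ 8.0619.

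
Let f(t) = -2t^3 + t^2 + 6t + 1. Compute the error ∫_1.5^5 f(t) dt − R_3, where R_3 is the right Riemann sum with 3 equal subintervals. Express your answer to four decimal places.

Exact integral: ∫_1.5^5 f(t) dt ≈ -197.677083.
R_3 ≈ -328.740741.
Error ≈ -197.677083 − (-328.740741) ≈ 131.0637.

131.0637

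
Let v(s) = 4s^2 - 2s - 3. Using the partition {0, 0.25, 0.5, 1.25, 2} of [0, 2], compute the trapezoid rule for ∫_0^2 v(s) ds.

1.25

Subinterval widths: 0.25, 0.25, 0.75, 0.75.
v(0) = -3, v(0.25) = -3.25, v(0.5) = -3, v(1.25) = 0.75, v(2) = 9.
On each subinterval the trapezoid contributes (Δs_i/2)·[v(s_{i-1}) + v(s_i)].
Sum = 1.25.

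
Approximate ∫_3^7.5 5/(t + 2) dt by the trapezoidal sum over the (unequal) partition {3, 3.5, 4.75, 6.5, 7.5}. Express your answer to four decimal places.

3.2285

Subinterval widths: 0.5, 1.25, 1.75, 1.
f(3) = 1, f(3.5) = 10/11, f(4.75) = 20/27, f(6.5) = 10/17, f(7.5) = 10/19.
On each subinterval the trapezoid contributes (Δt_i/2)·[f(t_{i-1}) + f(t_i)].
Sum ≈ 3.2285.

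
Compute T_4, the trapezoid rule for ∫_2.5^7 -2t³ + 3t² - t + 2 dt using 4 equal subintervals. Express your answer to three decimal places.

-890.174

Δt = (7 − 2.5)/4 = 1.125.
f(2.5) = -13, f(3.625) = -57.47265625, f(4.75) = -149.40625, f(5.875) = -305.88671875, f(7) = -544.
T_4 = (Δt/2)·[f(t_0) + 2f(t_1) + 2f(t_2) + 2f(t_3) + f(t_4)].
Sum ≈ -890.174.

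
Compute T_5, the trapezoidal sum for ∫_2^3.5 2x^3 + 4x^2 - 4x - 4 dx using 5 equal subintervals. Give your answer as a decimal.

Δx = (3.5 − 2)/5 = 0.3.
f(2) = 20, f(2.3) = 32.294, f(2.6) = 47.792, f(2.9) = 66.818, f(3.2) = 89.696, f(3.5) = 116.75.
T_5 = (Δx/2)·[f(x_0) + 2f(x_1) + ... + 2f(x_{4}) + f(x_5)].
Sum = 91.4925.

91.4925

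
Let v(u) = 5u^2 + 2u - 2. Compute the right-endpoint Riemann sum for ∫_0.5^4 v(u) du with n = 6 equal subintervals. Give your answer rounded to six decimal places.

Δu = (4 − 0.5)/6 = 7/12.
Right endpoints: 13/12, 5/3, 2.25, 17/6, 41/12, 4.
v(13/12) = 869/144, v(5/3) = 137/9, v(2.25) = 27.8125, v(17/6) = 1577/36, v(41/12) = 9101/144, v(4) = 86.
Sum = Δu · [v(13/12) + v(5/3) + v(2.25) + ...].
Sum ≈ 141.211227.

141.211227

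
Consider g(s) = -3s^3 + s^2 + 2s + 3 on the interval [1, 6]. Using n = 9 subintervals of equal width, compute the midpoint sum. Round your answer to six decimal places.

Δs = (6 − 1)/9 = 5/9.
Midpoints: 23/18, 11/6, 43/18, 53/18, 3.5, 73/18, 83/18, 31/6, 103/18.
g(23/18) = 1807/1944, g(11/6) = -203/24, g(43/18) = -53293/1944, g(53/18) = -114743/1944, g(3.5) = -106.375, g(73/18) = -335443/1944, g(83/18) = -506693/1944, g(31/6) = -26909/72, g(103/18) = -1000993/1944.
Sum = Δs · [g(23/18) + g(11/6) + g(43/18) + ...].
Sum ≈ -845.661008.

-845.661008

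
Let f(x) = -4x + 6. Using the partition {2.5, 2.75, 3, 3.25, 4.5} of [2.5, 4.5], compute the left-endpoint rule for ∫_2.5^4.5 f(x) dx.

-12.5

Subinterval widths: 0.25, 0.25, 0.25, 1.25.
Left endpoints: 2.5, 2.75, 3, 3.25.
f(2.5) = -4, f(2.75) = -5, f(3) = -6, f(3.25) = -7.
Sum = Σ Δx_i · f(x_i).
Sum = -12.5.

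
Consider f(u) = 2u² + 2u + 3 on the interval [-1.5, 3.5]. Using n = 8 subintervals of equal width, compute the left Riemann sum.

Δu = (3.5 − (-1.5))/8 = 0.625.
Left endpoints: -1.5, -0.875, -0.25, 0.375, 1, 1.625, 2.25, 2.875.
f(-1.5) = 4.5, f(-0.875) = 2.78125, f(-0.25) = 2.625, f(0.375) = 4.03125, f(1) = 7, f(1.625) = 11.53125, f(2.25) = 17.625, f(2.875) = 25.28125.
Sum = Δu · [f(-1.5) + f(-0.875) + f(-0.25) + ...].
Sum = 47.109375.

47.109375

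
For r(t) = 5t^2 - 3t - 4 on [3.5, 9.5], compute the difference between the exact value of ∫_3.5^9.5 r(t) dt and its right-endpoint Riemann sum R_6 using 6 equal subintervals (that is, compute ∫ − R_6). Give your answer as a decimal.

Exact integral: ∫_3.5^9.5 r(t) dt = 1216.5.
R_6 = 1407.5.
Error = 1216.5 − 1407.5 = -191.

-191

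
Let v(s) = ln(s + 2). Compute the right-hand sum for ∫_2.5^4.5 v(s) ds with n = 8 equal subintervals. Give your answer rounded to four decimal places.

3.4440

Δs = (4.5 − 2.5)/8 = 0.25.
Right endpoints: 2.75, 3, 3.25, 3.5, 3.75, 4, 4.25, 4.5.
v(2.75) ≈ 1.5581, v(3) ≈ 1.6094, v(3.25) ≈ 1.6582, v(3.5) ≈ 1.7047, v(3.75) ≈ 1.7492, v(4) ≈ 1.7918, v(4.25) ≈ 1.8326, v(4.5) ≈ 1.8718.
Sum = Δs · [v(2.75) + v(3) + v(3.25) + ...].
Sum ≈ 3.4440.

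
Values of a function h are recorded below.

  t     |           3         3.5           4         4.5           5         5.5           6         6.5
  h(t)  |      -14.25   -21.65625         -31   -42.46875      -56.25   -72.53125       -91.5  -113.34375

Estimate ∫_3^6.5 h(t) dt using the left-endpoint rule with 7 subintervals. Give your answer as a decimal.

-164.828125

Δt = 0.5.
Sum = 0.5·[(-14.25) + (-21.65625) + (-31) + (-42.46875) + (-56.25) + (-72.53125) + (-91.5)] = -164.828125.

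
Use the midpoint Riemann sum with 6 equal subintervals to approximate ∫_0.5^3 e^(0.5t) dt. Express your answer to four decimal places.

Δt = (3 − 0.5)/6 = 5/12.
Midpoints: 17/24, 1.125, 37/24, 47/24, 2.375, 67/24.
f(17/24) ≈ 1.4250, f(1.125) ≈ 1.7551, f(37/24) ≈ 2.1616, f(47/24) ≈ 2.6622, f(2.375) ≈ 3.2789, f(67/24) ≈ 4.0383.
Sum = Δt · [f(17/24) + f(1.125) + f(37/24) + ...].
Sum ≈ 6.3838.

6.3838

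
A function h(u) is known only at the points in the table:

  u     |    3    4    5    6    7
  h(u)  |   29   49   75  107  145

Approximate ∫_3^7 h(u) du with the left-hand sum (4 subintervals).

Δu = 1.
Sum = 1·[29 + 49 + 75 + 107] = 260.

260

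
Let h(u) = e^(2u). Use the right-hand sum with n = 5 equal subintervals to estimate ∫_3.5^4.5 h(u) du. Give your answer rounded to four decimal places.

Δu = (4.5 − 3.5)/5 = 0.2.
Right endpoints: 3.7, 3.9, 4.1, 4.3, 4.5.
h(3.7) ≈ 1635.9844, h(3.9) ≈ 2440.6020, h(4.1) ≈ 3640.9503, h(4.3) ≈ 5431.6596, h(4.5) ≈ 8103.0839.
Sum = Δu · [h(3.7) + h(3.9) + h(4.1) + h(4.3) + h(4.5)].
Sum ≈ 4250.4560.

4250.4560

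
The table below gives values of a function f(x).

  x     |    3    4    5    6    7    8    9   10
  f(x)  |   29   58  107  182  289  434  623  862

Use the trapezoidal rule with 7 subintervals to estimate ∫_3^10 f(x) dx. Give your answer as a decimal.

2138.5

Δx = 1.
T_7 = (1/2)·[29 + 2·58 + 2·107 + 2·182 + 2·289 + 2·434 + 2·623 + 862] = 2138.5.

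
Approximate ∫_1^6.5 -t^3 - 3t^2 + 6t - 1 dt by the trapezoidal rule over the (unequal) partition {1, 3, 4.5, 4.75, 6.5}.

-639.203125

Subinterval widths: 2, 1.5, 0.25, 1.75.
f(1) = 1, f(3) = -37, f(4.5) = -125.875, f(4.75) = -147.359375, f(6.5) = -363.375.
On each subinterval the trapezoid contributes (Δt_i/2)·[f(t_{i-1}) + f(t_i)].
Sum = -639.203125.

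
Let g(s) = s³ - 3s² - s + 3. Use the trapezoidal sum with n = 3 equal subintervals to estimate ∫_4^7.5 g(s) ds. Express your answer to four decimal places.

Δs = (7.5 − 4)/3 = 7/6.
g(4) = 15, g(31/6) = 12025/216, g(19/3) = 3520/27, g(7.5) = 248.625.
T_3 = (Δs/2)·[g(s_0) + 2g(s_1) + 2g(s_2) + g(s_3)].
Sum ≈ 370.8299.

370.8299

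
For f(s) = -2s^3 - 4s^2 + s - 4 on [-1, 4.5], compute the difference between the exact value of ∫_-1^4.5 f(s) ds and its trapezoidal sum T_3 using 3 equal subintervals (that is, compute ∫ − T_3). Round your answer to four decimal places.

44.6748

Exact integral: ∫_-1^4.5 f(s) ds ≈ -339.739583.
T_3 ≈ -384.414352.
Error ≈ -339.739583 − (-384.414352) ≈ 44.6748.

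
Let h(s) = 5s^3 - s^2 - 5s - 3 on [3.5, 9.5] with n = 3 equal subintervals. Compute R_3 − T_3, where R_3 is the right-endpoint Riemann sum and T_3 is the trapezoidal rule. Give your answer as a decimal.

3964.5

R_3 = 13859.75.
T_3 = 9895.25.
R_3 − T_3 = 3964.5.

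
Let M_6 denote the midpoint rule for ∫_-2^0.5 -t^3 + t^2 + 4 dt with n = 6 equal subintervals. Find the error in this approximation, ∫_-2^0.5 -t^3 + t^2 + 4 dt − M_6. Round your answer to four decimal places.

Exact integral: ∫_-2^0.5 f(t) dt ≈ 16.692708.
M_6 ≈ 16.575159.
Error ≈ 16.692708 − 16.575159 ≈ 0.1175.

0.1175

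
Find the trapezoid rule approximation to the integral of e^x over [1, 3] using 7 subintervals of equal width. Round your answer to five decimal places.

Δx = (3 − 1)/7 = 2/7.
f(1) ≈ 2.71828, f(9/7) ≈ 3.61725, f(11/7) ≈ 4.81352, f(13/7) ≈ 6.40541, f(15/7) ≈ 8.52376, f(17/7) ≈ 11.34267, f(19/7) ≈ 15.09382, f(3) ≈ 20.08554.
T_7 = (Δx/2)·[f(x_0) + 2f(x_1) + ... + 2f(x_{6}) + f(x_7)].
Sum ≈ 17.48524.

17.48524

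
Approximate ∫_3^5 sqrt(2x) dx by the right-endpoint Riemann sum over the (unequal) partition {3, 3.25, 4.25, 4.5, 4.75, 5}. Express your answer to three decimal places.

5.864

Subinterval widths: 0.25, 1, 0.25, 0.25, 0.25.
Right endpoints: 3.25, 4.25, 4.5, 4.75, 5.
f(3.25) ≈ 2.550, f(4.25) ≈ 2.915, f(4.5) ≈ 3.000, f(4.75) ≈ 3.082, f(5) ≈ 3.162.
Sum = Σ Δx_i · f(x_i).
Sum ≈ 5.864.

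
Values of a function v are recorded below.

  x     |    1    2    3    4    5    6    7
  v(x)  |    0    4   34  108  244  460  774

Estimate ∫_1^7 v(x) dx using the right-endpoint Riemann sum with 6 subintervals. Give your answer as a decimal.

1624

Δx = 1.
Sum = 1·[4 + 34 + 108 + 244 + 460 + 774] = 1624.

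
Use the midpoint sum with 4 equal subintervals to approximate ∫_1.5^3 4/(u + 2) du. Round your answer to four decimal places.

1.4257

Δu = (3 − 1.5)/4 = 0.375.
Midpoints: 1.6875, 2.0625, 2.4375, 2.8125.
f(1.6875) = 64/59, f(2.0625) = 64/65, f(2.4375) = 64/71, f(2.8125) = 64/77.
Sum = Δu · [f(1.6875) + f(2.0625) + f(2.4375) + f(2.8125)].
Sum ≈ 1.4257.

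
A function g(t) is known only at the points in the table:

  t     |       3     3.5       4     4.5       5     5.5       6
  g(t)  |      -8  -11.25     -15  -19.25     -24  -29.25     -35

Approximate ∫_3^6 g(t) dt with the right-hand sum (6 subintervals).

-66.875

Δt = 0.5.
Sum = 0.5·[(-11.25) + (-15) + (-19.25) + (-24) + (-29.25) + (-35)] = -66.875.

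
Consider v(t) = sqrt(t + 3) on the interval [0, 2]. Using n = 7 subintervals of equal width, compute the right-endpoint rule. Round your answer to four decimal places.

4.0610

Δt = (2 − 0)/7 = 2/7.
Right endpoints: 2/7, 4/7, 6/7, 8/7, 10/7, 12/7, 2.
v(2/7) ≈ 1.8127, v(4/7) ≈ 1.8898, v(6/7) ≈ 1.9640, v(8/7) ≈ 2.0354, v(10/7) ≈ 2.1044, v(12/7) ≈ 2.1712, v(2) ≈ 2.2361.
Sum = Δt · [v(2/7) + v(4/7) + v(6/7) + ...].
Sum ≈ 4.0610.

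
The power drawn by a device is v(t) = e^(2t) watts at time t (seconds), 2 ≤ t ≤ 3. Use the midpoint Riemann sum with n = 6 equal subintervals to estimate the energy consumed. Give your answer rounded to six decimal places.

173.610453

Δt = (3 − 2)/6 = 1/6.
Midpoints: 25/12, 2.25, 29/12, 31/12, 2.75, 35/12.
v(25/12) ≈ 64.500093, v(2.25) ≈ 90.017131, v(29/12) ≈ 125.629027, v(31/12) ≈ 175.329431, v(2.75) ≈ 244.691932, v(35/12) ≈ 341.495101.
Sum = Δt · [v(25/12) + v(2.25) + v(29/12) + ...].
Sum ≈ 173.610453.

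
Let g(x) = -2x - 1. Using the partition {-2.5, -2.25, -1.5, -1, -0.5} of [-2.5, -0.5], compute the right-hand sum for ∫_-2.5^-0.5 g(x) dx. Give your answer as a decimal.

Subinterval widths: 0.25, 0.75, 0.5, 0.5.
Right endpoints: -2.25, -1.5, -1, -0.5.
g(-2.25) = 3.5, g(-1.5) = 2, g(-1) = 1, g(-0.5) = 0.
Sum = Σ Δx_i · g(x_i).
Sum = 2.875.

2.875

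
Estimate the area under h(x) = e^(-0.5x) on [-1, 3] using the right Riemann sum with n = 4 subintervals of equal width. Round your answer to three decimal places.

Δx = (3 − (-1))/4 = 1.
Right endpoints: 0, 1, 2, 3.
h(0) ≈ 1.000, h(1) ≈ 0.607, h(2) ≈ 0.368, h(3) ≈ 0.223.
Sum = Δx · [h(0) + h(1) + h(2) + h(3)].
Sum ≈ 2.198.

2.198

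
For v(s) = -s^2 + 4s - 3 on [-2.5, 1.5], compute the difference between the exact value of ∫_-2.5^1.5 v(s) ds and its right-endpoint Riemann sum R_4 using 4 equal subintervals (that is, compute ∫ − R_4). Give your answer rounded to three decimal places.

Exact integral: ∫_-2.5^1.5 v(s) ds ≈ -26.33333.
R_4 = -17.
Error ≈ -26.33333 − (-17) ≈ -9.333.

-9.333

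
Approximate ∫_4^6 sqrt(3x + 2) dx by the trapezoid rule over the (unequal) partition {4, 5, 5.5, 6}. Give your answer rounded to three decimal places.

Subinterval widths: 1, 0.5, 0.5.
f(4) ≈ 3.742, f(5) ≈ 4.123, f(5.5) ≈ 4.301, f(6) ≈ 4.472.
On each subinterval the trapezoid contributes (Δx_i/2)·[f(x_{i-1}) + f(x_i)].
Sum ≈ 8.232.

8.232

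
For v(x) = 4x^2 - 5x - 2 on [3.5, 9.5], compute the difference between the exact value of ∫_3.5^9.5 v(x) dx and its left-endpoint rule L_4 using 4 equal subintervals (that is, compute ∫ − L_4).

202.5

Exact integral: ∫_3.5^9.5 v(x) dx = 879.
L_4 = 676.5.
Error = 879 − 676.5 = 202.5.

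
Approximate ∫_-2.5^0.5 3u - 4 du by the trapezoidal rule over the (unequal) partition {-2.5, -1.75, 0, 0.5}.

Subinterval widths: 0.75, 1.75, 0.5.
f(-2.5) = -11.5, f(-1.75) = -9.25, f(0) = -4, f(0.5) = -2.5.
On each subinterval the trapezoid contributes (Δu_i/2)·[f(u_{i-1}) + f(u_i)].
Sum = -21.

-21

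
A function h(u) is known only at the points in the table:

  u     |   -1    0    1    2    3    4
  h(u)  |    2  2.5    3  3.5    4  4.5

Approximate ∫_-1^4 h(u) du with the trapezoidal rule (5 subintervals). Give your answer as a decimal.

16.25

Δu = 1.
T_5 = (1/2)·[2 + 2·2.5 + 2·3 + 2·3.5 + 2·4 + 4.5] = 16.25.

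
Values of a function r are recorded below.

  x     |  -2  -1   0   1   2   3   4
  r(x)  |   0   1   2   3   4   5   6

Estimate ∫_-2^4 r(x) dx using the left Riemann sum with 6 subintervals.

Δx = 1.
Sum = 1·[0 + 1 + 2 + 3 + 4 + 5] = 15.

15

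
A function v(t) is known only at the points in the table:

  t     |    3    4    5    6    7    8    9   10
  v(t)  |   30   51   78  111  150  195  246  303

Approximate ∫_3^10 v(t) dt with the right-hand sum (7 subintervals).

1134

Δt = 1.
Sum = 1·[51 + 78 + 111 + 150 + 195 + 246 + 303] = 1134.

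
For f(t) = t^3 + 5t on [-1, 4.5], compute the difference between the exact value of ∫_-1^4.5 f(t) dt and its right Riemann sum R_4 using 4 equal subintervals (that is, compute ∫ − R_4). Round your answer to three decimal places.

Exact integral: ∫_-1^4.5 f(t) dt = 150.390625.
R_4 ≈ 241.73145.
Error ≈ 150.390625 − 241.73145 ≈ -91.341.

-91.341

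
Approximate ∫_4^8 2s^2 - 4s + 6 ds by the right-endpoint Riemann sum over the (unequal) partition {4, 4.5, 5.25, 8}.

324.84375

Subinterval widths: 0.5, 0.75, 2.75.
Right endpoints: 4.5, 5.25, 8.
f(4.5) = 28.5, f(5.25) = 40.125, f(8) = 102.
Sum = Σ Δs_i · f(s_i).
Sum = 324.84375.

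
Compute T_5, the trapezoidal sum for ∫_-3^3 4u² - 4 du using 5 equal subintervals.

53.76

Δu = (3 − (-3))/5 = 1.2.
f(-3) = 32, f(-1.8) = 8.96, f(-0.6) = -2.56, f(0.6) = -2.56, f(1.8) = 8.96, f(3) = 32.
T_5 = (Δu/2)·[f(u_0) + 2f(u_1) + ... + 2f(u_{4}) + f(u_5)].
Sum = 53.76.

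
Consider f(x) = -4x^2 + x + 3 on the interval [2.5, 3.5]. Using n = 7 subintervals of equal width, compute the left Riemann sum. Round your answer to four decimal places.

-28.7041

Δx = (3.5 − 2.5)/7 = 1/7.
Left endpoints: 2.5, 37/14, 39/14, 41/14, 43/14, 45/14, 47/14.
f(2.5) = -19.5, f(37/14) = -2185/98, f(39/14) = -2475/98, f(41/14) = -2781/98, f(43/14) = -3103/98, f(45/14) = -3441/98, f(47/14) = -3795/98.
Sum = Δx · [f(2.5) + f(37/14) + f(39/14) + ...].
Sum ≈ -28.7041.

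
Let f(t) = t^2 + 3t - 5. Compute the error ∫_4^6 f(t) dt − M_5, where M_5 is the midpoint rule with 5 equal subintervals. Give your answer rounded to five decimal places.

0.02667

Exact integral: ∫_4^6 f(t) dt ≈ 70.6666667.
M_5 = 70.64.
Error ≈ 70.6666667 − 70.64 ≈ 0.02667.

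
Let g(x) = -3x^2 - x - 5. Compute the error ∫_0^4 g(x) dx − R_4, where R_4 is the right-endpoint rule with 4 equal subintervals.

28

Exact integral: ∫_0^4 g(x) dx = -92.
R_4 = -120.
Error = -92 − (-120) = 28.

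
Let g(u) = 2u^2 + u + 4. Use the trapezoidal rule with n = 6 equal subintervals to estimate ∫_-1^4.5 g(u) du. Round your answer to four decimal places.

Δu = (4.5 − (-1))/6 = 11/12.
g(-1) = 5, g(-1/12) = 283/72, g(5/6) = 56/9, g(1.75) = 11.875, g(8/3) = 188/9, g(43/12) = 2395/72, g(4.5) = 49.
T_6 = (Δu/2)·[g(u_0) + 2g(u_1) + ... + 2g(u_{5}) + g(u_6)].
Sum ≈ 94.5822.

94.5822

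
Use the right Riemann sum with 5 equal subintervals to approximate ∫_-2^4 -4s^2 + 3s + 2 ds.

Δs = (4 − (-2))/5 = 1.2.
Right endpoints: -0.8, 0.4, 1.6, 2.8, 4.
f(-0.8) = -2.96, f(0.4) = 2.56, f(1.6) = -3.44, f(2.8) = -20.96, f(4) = -50.
Sum = Δs · [f(-0.8) + f(0.4) + f(1.6) + f(2.8) + f(4)].
Sum = -89.76.

-89.76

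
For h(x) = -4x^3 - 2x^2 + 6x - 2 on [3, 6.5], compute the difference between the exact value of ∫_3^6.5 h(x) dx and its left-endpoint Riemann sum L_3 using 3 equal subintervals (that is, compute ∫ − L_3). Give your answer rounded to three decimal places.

-557.488

Exact integral: ∫_3^6.5 h(x) dx ≈ -1776.39583.
L_3 ≈ -1218.90741.
Error ≈ -1776.39583 − (-1218.90741) ≈ -557.488.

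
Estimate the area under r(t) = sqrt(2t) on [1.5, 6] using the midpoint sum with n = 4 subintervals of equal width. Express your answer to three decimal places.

Δt = (6 − 1.5)/4 = 1.125.
Midpoints: 2.0625, 3.1875, 4.3125, 5.4375.
r(2.0625) ≈ 2.031, r(3.1875) ≈ 2.525, r(4.3125) ≈ 2.937, r(5.4375) ≈ 3.298.
Sum = Δt · [r(2.0625) + r(3.1875) + r(4.3125) + r(5.4375)].
Sum ≈ 12.139.

12.139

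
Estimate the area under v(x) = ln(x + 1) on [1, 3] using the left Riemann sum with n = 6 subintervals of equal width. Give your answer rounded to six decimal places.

Δx = (3 − 1)/6 = 1/3.
Left endpoints: 1, 4/3, 5/3, 2, 7/3, 8/3.
v(1) ≈ 0.693147, v(4/3) ≈ 0.847298, v(5/3) ≈ 0.980829, v(2) ≈ 1.098612, v(7/3) ≈ 1.203973, v(8/3) ≈ 1.299283.
Sum = Δx · [v(1) + v(4/3) + v(5/3) + ...].
Sum ≈ 2.041047.

2.041047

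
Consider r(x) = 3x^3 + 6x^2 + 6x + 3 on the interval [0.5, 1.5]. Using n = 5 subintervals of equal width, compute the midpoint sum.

Δx = (1.5 − 0.5)/5 = 0.2.
Midpoints: 0.6, 0.8, 1, 1.2, 1.4.
r(0.6) = 9.408, r(0.8) = 13.176, r(1) = 18, r(1.2) = 24.024, r(1.4) = 31.392.
Sum = Δx · [r(0.6) + r(0.8) + r(1) + r(1.2) + r(1.4)].
Sum = 19.2.

19.2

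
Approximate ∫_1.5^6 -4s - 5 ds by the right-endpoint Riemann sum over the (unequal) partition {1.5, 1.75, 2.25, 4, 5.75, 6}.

Subinterval widths: 0.25, 0.5, 1.75, 1.75, 0.25.
Right endpoints: 1.75, 2.25, 4, 5.75, 6.
f(1.75) = -12, f(2.25) = -14, f(4) = -21, f(5.75) = -28, f(6) = -29.
Sum = Σ Δs_i · f(s_i).
Sum = -103.

-103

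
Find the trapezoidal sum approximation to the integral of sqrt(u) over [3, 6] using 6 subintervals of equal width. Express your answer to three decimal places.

Δu = (6 − 3)/6 = 0.5.
f(3) ≈ 1.732, f(3.5) ≈ 1.871, f(4) ≈ 2.000, f(4.5) ≈ 2.121, f(5) ≈ 2.236, f(5.5) ≈ 2.345, f(6) ≈ 2.449.
T_6 = (Δu/2)·[f(u_0) + 2f(u_1) + ... + 2f(u_{5}) + f(u_6)].
Sum ≈ 6.332.

6.332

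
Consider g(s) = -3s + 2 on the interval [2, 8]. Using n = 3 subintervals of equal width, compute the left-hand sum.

-60

Δs = (8 − 2)/3 = 2.
Left endpoints: 2, 4, 6.
g(2) = -4, g(4) = -10, g(6) = -16.
Sum = Δs · [g(2) + g(4) + g(6)].
Sum = -60.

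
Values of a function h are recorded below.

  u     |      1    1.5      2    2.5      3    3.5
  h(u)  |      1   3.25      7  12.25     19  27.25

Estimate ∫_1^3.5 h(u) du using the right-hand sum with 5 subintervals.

Δu = 0.5.
Sum = 0.5·[3.25 + 7 + 12.25 + 19 + 27.25] = 34.375.

34.375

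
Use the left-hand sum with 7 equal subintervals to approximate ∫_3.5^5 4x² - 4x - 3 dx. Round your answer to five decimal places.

74.72449

Δx = (5 − 3.5)/7 = 3/14.
Left endpoints: 3.5, 26/7, 55/14, 29/7, 61/14, 32/7, 67/14.
f(3.5) = 32, f(26/7) = 1829/49, f(55/14) = 2108/49, f(29/7) = 2405/49, f(61/14) = 2720/49, f(32/7) = 3053/49, f(67/14) = 3404/49.
Sum = Δx · [f(3.5) + f(26/7) + f(55/14) + ...].
Sum ≈ 74.72449.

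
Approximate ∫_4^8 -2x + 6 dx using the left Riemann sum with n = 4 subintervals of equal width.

-20

Δx = (8 − 4)/4 = 1.
Left endpoints: 4, 5, 6, 7.
f(4) = -2, f(5) = -4, f(6) = -6, f(7) = -8.
Sum = Δx · [f(4) + f(5) + f(6) + f(7)].
Sum = -20.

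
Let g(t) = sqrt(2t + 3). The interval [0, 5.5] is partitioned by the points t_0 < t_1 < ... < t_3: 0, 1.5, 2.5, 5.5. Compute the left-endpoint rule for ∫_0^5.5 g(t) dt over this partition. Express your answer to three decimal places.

Subinterval widths: 1.5, 1, 3.
Left endpoints: 0, 1.5, 2.5.
g(0) ≈ 1.732, g(1.5) ≈ 2.449, g(2.5) ≈ 2.828.
Sum = Σ Δt_i · g(t_i).
Sum ≈ 13.533.

13.533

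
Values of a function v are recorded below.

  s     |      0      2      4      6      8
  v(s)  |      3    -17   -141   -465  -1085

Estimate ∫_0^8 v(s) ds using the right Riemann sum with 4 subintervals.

Δs = 2.
Sum = 2·[(-17) + (-141) + (-465) + (-1085)] = -3416.

-3416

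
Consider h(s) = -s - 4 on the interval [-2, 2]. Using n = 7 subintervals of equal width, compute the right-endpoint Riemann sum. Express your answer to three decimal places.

Δs = (2 − (-2))/7 = 4/7.
Right endpoints: -10/7, -6/7, -2/7, 2/7, 6/7, 10/7, 2.
h(-10/7) = -18/7, h(-6/7) = -22/7, h(-2/7) = -26/7, h(2/7) = -30/7, h(6/7) = -34/7, h(10/7) = -38/7, h(2) = -6.
Sum = Δs · [h(-10/7) + h(-6/7) + h(-2/7) + ...].
Sum ≈ -17.143.

-17.143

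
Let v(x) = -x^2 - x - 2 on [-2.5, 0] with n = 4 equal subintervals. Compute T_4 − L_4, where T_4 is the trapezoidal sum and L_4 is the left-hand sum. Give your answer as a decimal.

T_4 = -7.24609375.
L_4 = -8.41796875.
T_4 − L_4 = 1.171875.

1.171875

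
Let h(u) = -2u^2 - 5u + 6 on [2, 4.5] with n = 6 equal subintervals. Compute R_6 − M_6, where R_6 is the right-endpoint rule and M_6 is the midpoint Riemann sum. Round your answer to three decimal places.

-9.592

R_6 ≈ -90.56134.
M_6 ≈ -80.96933.
R_6 − M_6 ≈ -9.592.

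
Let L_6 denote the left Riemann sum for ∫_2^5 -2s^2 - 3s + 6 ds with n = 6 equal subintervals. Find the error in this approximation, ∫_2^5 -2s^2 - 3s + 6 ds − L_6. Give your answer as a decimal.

-12.5

Exact integral: ∫_2^5 f(s) ds = -91.5.
L_6 = -79.
Error = -91.5 − (-79) = -12.5.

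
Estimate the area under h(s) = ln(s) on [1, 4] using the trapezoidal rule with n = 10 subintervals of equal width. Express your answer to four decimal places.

Δs = (4 − 1)/10 = 0.3.
h(1) ≈ 0.0000, h(1.3) ≈ 0.2624, h(1.6) ≈ 0.4700, h(1.9) ≈ 0.6419, h(2.2) ≈ 0.7885, h(2.5) ≈ 0.9163, h(2.8) ≈ 1.0296, h(3.1) ≈ 1.1314, h(3.4) ≈ 1.2238, h(3.7) ≈ 1.3083, h(4) ≈ 1.3863.
T_10 = (Δs/2)·[h(s_0) + 2h(s_1) + ... + 2h(s_{9}) + h(s_10)].
Sum ≈ 2.5396.

2.5396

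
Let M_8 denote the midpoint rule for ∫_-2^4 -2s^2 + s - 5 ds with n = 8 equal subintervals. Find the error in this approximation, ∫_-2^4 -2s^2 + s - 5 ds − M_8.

Exact integral: ∫_-2^4 f(s) ds = -72.
M_8 = -71.4375.
Error = -72 − (-71.4375) = -0.5625.

-0.5625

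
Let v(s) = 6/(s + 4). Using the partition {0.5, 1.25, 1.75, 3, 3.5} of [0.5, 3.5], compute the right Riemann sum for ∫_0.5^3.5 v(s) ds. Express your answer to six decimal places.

2.850311

Subinterval widths: 0.75, 0.5, 1.25, 0.5.
Right endpoints: 1.25, 1.75, 3, 3.5.
v(1.25) = 8/7, v(1.75) = 24/23, v(3) = 6/7, v(3.5) = 0.8.
Sum = Σ Δs_i · v(s_i).
Sum ≈ 2.850311.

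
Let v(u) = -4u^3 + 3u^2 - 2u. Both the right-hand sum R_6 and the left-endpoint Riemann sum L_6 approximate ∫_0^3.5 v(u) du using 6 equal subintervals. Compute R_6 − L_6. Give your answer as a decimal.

-82.6875

R_6 ≈ -164.3541667.
L_6 ≈ -81.6666667.
R_6 − L_6 = -82.6875.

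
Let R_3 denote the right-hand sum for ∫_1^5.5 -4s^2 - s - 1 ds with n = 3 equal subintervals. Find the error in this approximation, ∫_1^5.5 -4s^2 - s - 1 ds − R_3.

Exact integral: ∫_1^5.5 f(s) ds = -239.625.
R_3 = -337.5.
Error = -239.625 − (-337.5) = 97.875.

97.875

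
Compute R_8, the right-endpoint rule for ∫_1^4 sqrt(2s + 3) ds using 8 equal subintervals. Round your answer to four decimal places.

8.6351

Δs = (4 − 1)/8 = 0.375.
Right endpoints: 1.375, 1.75, 2.125, 2.5, 2.875, 3.25, 3.625, 4.
f(1.375) ≈ 2.3979, f(1.75) ≈ 2.5495, f(2.125) ≈ 2.6926, f(2.5) ≈ 2.8284, f(2.875) ≈ 2.9580, f(3.25) ≈ 3.0822, f(3.625) ≈ 3.2016, f(4) ≈ 3.3166.
Sum = Δs · [f(1.375) + f(1.75) + f(2.125) + ...].
Sum ≈ 8.6351.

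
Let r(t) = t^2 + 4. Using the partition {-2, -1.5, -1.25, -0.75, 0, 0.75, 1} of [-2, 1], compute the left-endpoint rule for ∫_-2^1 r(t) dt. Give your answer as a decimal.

15.90625

Subinterval widths: 0.5, 0.25, 0.5, 0.75, 0.75, 0.25.
Left endpoints: -2, -1.5, -1.25, -0.75, 0, 0.75.
r(-2) = 8, r(-1.5) = 6.25, r(-1.25) = 5.5625, r(-0.75) = 4.5625, r(0) = 4, r(0.75) = 4.5625.
Sum = Σ Δt_i · r(t_i).
Sum = 15.90625.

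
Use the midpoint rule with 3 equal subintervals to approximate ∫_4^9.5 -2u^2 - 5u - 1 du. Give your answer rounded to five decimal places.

Δu = (9.5 − 4)/3 = 11/6.
Midpoints: 59/12, 6.75, 103/12.
f(59/12) = -5323/72, f(6.75) = -125.875, f(103/12) = -13771/72.
Sum = Δu · [f(59/12) + f(6.75) + f(103/12)].
Sum ≈ -716.96065.

-716.96065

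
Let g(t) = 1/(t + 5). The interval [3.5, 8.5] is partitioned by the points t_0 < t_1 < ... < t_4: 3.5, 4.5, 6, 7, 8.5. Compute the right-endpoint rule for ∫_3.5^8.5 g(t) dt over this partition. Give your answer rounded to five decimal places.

Subinterval widths: 1, 1.5, 1, 1.5.
Right endpoints: 4.5, 6, 7, 8.5.
g(4.5) = 2/19, g(6) = 1/11, g(7) = 1/12, g(8.5) = 2/27.
Sum = Σ Δt_i · g(t_i).
Sum ≈ 0.43607.

0.43607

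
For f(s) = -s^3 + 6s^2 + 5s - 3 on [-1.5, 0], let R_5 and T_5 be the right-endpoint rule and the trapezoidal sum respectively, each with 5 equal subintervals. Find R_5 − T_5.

R_5 = -3.33.
T_5 = -1.92375.
R_5 − T_5 = -1.40625.

-1.40625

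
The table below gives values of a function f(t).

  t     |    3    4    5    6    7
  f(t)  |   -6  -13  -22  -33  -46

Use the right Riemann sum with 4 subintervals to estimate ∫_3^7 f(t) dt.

Δt = 1.
Sum = 1·[(-13) + (-22) + (-33) + (-46)] = -114.

-114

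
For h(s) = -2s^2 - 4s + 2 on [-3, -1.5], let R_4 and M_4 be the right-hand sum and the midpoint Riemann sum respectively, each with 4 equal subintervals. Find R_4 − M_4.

1.30078125

R_4 = 2.0859375.
M_4 = 0.78515625.
R_4 − M_4 = 1.30078125.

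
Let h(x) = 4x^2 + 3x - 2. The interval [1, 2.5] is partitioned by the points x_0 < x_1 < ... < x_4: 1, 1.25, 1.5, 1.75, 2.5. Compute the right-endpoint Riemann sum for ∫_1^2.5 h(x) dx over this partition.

Subinterval widths: 0.25, 0.25, 0.25, 0.75.
Right endpoints: 1.25, 1.5, 1.75, 2.5.
h(1.25) = 8, h(1.5) = 11.5, h(1.75) = 15.5, h(2.5) = 30.5.
Sum = Σ Δx_i · h(x_i).
Sum = 31.625.

31.625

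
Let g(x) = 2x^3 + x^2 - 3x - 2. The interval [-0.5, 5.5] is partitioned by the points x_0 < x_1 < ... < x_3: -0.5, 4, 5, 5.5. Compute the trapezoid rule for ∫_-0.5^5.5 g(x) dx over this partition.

636

Subinterval widths: 4.5, 1, 0.5.
g(-0.5) = -0.5, g(4) = 130, g(5) = 258, g(5.5) = 344.5.
On each subinterval the trapezoid contributes (Δx_i/2)·[g(x_{i-1}) + g(x_i)].
Sum = 636.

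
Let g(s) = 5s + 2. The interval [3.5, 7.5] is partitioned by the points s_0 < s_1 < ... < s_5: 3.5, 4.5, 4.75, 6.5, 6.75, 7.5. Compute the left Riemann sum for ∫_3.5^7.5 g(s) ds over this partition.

Subinterval widths: 1, 0.25, 1.75, 0.25, 0.75.
Left endpoints: 3.5, 4.5, 4.75, 6.5, 6.75.
g(3.5) = 19.5, g(4.5) = 24.5, g(4.75) = 25.75, g(6.5) = 34.5, g(6.75) = 35.75.
Sum = Σ Δs_i · g(s_i).
Sum = 106.125.

106.125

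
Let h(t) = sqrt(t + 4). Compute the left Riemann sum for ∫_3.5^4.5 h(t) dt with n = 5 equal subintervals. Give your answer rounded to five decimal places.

2.81024

Δt = (4.5 − 3.5)/5 = 0.2.
Left endpoints: 3.5, 3.7, 3.9, 4.1, 4.3.
h(3.5) ≈ 2.73861, h(3.7) ≈ 2.77489, h(3.9) ≈ 2.81069, h(4.1) ≈ 2.84605, h(4.3) ≈ 2.88097.
Sum = Δt · [h(3.5) + h(3.7) + h(3.9) + h(4.1) + h(4.3)].
Sum ≈ 2.81024.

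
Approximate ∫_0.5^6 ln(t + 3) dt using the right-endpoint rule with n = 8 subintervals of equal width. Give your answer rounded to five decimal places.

10.20815

Δt = (6 − 0.5)/8 = 0.6875.
Right endpoints: 1.1875, 1.875, 2.5625, 3.25, 3.9375, 4.625, 5.3125, 6.
f(1.1875) ≈ 1.43210, f(1.875) ≈ 1.58412, f(2.5625) ≈ 1.71605, f(3.25) ≈ 1.83258, f(3.9375) ≈ 1.93694, f(4.625) ≈ 2.03143, f(5.3125) ≈ 2.11776, f(6) ≈ 2.19722.
Sum = Δt · [f(1.1875) + f(1.875) + f(2.5625) + ...].
Sum ≈ 10.20815.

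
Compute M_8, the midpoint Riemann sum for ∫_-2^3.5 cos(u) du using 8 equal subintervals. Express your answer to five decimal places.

Δu = (3.5 − (-2))/8 = 0.6875.
Midpoints: -1.65625, -0.96875, -0.28125, 0.40625, 1.09375, 1.78125, 2.46875, 3.15625.
f(-1.65625) ≈ -0.08535, f(-0.96875) ≈ 0.56633, f(-0.28125) ≈ 0.96071, f(0.40625) ≈ 0.91861, f(1.09375) ≈ 0.45916, f(1.78125) ≈ -0.20890, f(2.46875) ≈ -0.78205, f(3.15625) ≈ -0.99989.
Sum = Δu · [f(-1.65625) + f(-0.96875) + f(-0.28125) + ...].
Sum ≈ 0.56967.

0.56967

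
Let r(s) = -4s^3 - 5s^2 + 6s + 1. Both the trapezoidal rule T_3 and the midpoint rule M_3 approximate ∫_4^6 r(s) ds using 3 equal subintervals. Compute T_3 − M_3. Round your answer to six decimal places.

-14.444444

T_3 ≈ -1240.96296296.
M_3 ≈ -1226.51851852.
T_3 − M_3 ≈ -14.444444.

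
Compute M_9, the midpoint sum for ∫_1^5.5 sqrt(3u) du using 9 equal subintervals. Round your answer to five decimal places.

13.74450

Δu = (5.5 − 1)/9 = 0.5.
Midpoints: 1.25, 1.75, 2.25, 2.75, 3.25, 3.75, 4.25, 4.75, 5.25.
f(1.25) ≈ 1.93649, f(1.75) ≈ 2.29129, f(2.25) ≈ 2.59808, f(2.75) ≈ 2.87228, f(3.25) ≈ 3.12250, f(3.75) ≈ 3.35410, f(4.25) ≈ 3.57071, f(4.75) ≈ 3.77492, f(5.25) ≈ 3.96863.
Sum = Δu · [f(1.25) + f(1.75) + f(2.25) + ...].
Sum ≈ 13.74450.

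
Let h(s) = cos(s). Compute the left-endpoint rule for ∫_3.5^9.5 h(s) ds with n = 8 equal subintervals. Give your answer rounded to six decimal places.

0.285357

Δs = (9.5 − 3.5)/8 = 0.75.
Left endpoints: 3.5, 4.25, 5, 5.75, 6.5, 7.25, 8, 8.75.
h(3.5) ≈ -0.936457, h(4.25) ≈ -0.446087, h(5) ≈ 0.283662, h(5.75) ≈ 0.861192, h(6.5) ≈ 0.976588, h(7.25) ≈ 0.567924, h(8) ≈ -0.145500, h(8.75) ≈ -0.780846.
Sum = Δs · [h(3.5) + h(4.25) + h(5) + ...].
Sum ≈ 0.285357.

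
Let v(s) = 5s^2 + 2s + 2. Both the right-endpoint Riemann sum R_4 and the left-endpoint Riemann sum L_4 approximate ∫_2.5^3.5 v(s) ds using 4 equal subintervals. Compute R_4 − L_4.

8

R_4 = 57.46875.
L_4 = 49.46875.
R_4 − L_4 = 8.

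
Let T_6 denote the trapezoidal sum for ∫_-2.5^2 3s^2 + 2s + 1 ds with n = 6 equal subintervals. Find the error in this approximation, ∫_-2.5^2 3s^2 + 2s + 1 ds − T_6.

Exact integral: ∫_-2.5^2 f(s) ds = 25.875.
T_6 = 27.140625.
Error = 25.875 − 27.140625 = -1.265625.

-1.265625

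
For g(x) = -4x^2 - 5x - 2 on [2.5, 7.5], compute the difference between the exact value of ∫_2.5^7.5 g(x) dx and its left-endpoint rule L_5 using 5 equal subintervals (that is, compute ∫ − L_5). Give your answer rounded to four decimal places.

Exact integral: ∫_2.5^7.5 g(x) dx ≈ -676.666667.
L_5 = -567.5.
Error ≈ -676.666667 − (-567.5) ≈ -109.1667.

-109.1667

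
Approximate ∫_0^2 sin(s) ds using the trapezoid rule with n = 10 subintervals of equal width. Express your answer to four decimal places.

1.4114

Δs = (2 − 0)/10 = 0.2.
f(0) ≈ 0.0000, f(0.2) ≈ 0.1987, f(0.4) ≈ 0.3894, f(0.6) ≈ 0.5646, f(0.8) ≈ 0.7174, f(1) ≈ 0.8415, f(1.2) ≈ 0.9320, f(1.4) ≈ 0.9854, f(1.6) ≈ 0.9996, f(1.8) ≈ 0.9738, f(2) ≈ 0.9093.
T_10 = (Δs/2)·[f(s_0) + 2f(s_1) + ... + 2f(s_{9}) + f(s_10)].
Sum ≈ 1.4114.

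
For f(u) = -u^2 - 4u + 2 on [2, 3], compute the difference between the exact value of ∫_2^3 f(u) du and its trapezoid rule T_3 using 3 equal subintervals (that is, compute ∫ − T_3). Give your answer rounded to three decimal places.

0.019

Exact integral: ∫_2^3 f(u) du ≈ -14.33333.
T_3 ≈ -14.35185.
Error ≈ -14.33333 − (-14.35185) ≈ 0.019.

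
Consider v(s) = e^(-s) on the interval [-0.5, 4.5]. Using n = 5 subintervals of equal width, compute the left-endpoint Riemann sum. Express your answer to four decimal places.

Δs = (4.5 − (-0.5))/5 = 1.
Left endpoints: -0.5, 0.5, 1.5, 2.5, 3.5.
v(-0.5) ≈ 1.6487, v(0.5) ≈ 0.6065, v(1.5) ≈ 0.2231, v(2.5) ≈ 0.0821, v(3.5) ≈ 0.0302.
Sum = Δs · [v(-0.5) + v(0.5) + v(1.5) + v(2.5) + v(3.5)].
Sum ≈ 2.5907.

2.5907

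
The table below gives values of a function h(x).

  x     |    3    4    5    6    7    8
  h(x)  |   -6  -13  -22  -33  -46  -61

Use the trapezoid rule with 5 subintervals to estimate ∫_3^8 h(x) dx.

-147.5

Δx = 1.
T_5 = (1/2)·[(-6) + 2·(-13) + 2·(-22) + 2·(-33) + 2·(-46) + (-61)] = -147.5.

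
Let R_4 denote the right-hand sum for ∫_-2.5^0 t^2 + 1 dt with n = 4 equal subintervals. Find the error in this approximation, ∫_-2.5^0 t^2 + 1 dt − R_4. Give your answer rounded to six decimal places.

Exact integral: ∫_-2.5^0 f(t) dt ≈ 7.70833333.
R_4 = 5.91796875.
Error ≈ 7.70833333 − 5.91796875 ≈ 1.790365.

1.790365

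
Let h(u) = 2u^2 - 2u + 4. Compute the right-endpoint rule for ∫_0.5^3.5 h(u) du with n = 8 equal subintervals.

32.015625

Δu = (3.5 − 0.5)/8 = 0.375.
Right endpoints: 0.875, 1.25, 1.625, 2, 2.375, 2.75, 3.125, 3.5.
h(0.875) = 3.78125, h(1.25) = 4.625, h(1.625) = 6.03125, h(2) = 8, h(2.375) = 10.53125, h(2.75) = 13.625, h(3.125) = 17.28125, h(3.5) = 21.5.
Sum = Δu · [h(0.875) + h(1.25) + h(1.625) + ...].
Sum = 32.015625.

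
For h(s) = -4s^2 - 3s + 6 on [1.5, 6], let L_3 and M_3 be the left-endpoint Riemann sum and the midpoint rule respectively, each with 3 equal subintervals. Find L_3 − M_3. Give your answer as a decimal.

L_3 = -202.5.
M_3 = -303.75.
L_3 − M_3 = 101.25.

101.25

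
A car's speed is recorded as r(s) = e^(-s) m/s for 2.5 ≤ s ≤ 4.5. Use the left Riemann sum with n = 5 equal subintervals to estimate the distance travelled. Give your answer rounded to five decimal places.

0.08612

Δs = (4.5 − 2.5)/5 = 0.4.
Left endpoints: 2.5, 2.9, 3.3, 3.7, 4.1.
r(2.5) ≈ 0.08208, r(2.9) ≈ 0.05502, r(3.3) ≈ 0.03688, r(3.7) ≈ 0.02472, r(4.1) ≈ 0.01657.
Sum = Δs · [r(2.5) + r(2.9) + r(3.3) + r(3.7) + r(4.1)].
Sum ≈ 0.08612.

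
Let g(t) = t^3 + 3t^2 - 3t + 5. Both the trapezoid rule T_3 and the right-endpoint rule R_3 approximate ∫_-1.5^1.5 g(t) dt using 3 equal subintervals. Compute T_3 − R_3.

T_3 = 23.25.
R_3 = 22.125.
T_3 − R_3 = 1.125.

1.125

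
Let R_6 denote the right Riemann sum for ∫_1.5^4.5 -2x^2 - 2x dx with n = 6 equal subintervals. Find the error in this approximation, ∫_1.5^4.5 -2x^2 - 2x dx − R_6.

10.75

Exact integral: ∫_1.5^4.5 f(x) dx = -76.5.
R_6 = -87.25.
Error = -76.5 − (-87.25) = 10.75.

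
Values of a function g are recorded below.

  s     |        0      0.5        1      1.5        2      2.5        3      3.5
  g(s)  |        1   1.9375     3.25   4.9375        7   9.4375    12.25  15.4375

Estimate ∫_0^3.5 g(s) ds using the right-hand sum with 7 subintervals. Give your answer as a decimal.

27.125

Δs = 0.5.
Sum = 0.5·[1.9375 + 3.25 + 4.9375 + 7 + 9.4375 + 12.25 + 15.4375] = 27.125.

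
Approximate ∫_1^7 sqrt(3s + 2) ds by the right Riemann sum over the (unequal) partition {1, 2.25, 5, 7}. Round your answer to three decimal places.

Subinterval widths: 1.25, 2.75, 2.
Right endpoints: 2.25, 5, 7.
f(2.25) ≈ 2.958, f(5) ≈ 4.123, f(7) ≈ 4.796.
Sum = Σ Δs_i · f(s_i).
Sum ≈ 24.628.

24.628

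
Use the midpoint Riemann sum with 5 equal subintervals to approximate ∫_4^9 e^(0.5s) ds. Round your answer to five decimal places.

Δs = (9 − 4)/5 = 1.
Midpoints: 4.5, 5.5, 6.5, 7.5, 8.5.
f(4.5) ≈ 9.48774, f(5.5) ≈ 15.64263, f(6.5) ≈ 25.79034, f(7.5) ≈ 42.52108, f(8.5) ≈ 70.10541.
Sum = Δs · [f(4.5) + f(5.5) + f(6.5) + f(7.5) + f(8.5)].
Sum ≈ 163.54720.

163.54720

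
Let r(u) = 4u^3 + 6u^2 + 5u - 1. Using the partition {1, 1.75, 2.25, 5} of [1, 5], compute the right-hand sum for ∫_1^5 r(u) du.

Subinterval widths: 0.75, 0.5, 2.75.
Right endpoints: 1.75, 2.25, 5.
r(1.75) = 47.5625, r(2.25) = 86.1875, r(5) = 674.
Sum = Σ Δu_i · r(u_i).
Sum = 1932.265625.

1932.265625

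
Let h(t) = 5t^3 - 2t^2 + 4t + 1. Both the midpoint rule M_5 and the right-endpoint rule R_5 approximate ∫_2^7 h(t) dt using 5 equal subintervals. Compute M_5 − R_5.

M_5 = 2825.625.
R_5 = 3710.
M_5 − R_5 = -884.375.

-884.375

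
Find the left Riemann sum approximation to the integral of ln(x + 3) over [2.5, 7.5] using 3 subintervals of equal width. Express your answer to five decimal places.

9.75454

Δx = (7.5 − 2.5)/3 = 5/3.
Left endpoints: 2.5, 25/6, 35/6.
f(2.5) ≈ 1.70475, f(25/6) ≈ 1.96944, f(35/6) ≈ 2.17853.
Sum = Δx · [f(2.5) + f(25/6) + f(35/6)].
Sum ≈ 9.75454.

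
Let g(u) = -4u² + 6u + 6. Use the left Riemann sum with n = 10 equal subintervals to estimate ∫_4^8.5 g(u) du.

-493.8075

Δu = (8.5 − 4)/10 = 0.45.
Left endpoints: 4, 4.45, 4.9, 5.35, 5.8, 6.25, 6.7, 7.15, 7.6, 8.05.
g(4) = -34, g(4.45) = -46.51, g(4.9) = -60.64, g(5.35) = -76.39, g(5.8) = -93.76, g(6.25) = -112.75, g(6.7) = -133.36, g(7.15) = -155.59, g(7.6) = -179.44, g(8.05) = -204.91.
Sum = Δu · [g(4) + g(4.45) + g(4.9) + ...].
Sum = -493.8075.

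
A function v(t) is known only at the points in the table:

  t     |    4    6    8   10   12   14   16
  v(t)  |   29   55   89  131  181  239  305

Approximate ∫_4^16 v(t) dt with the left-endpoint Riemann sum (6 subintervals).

Δt = 2.
Sum = 2·[29 + 55 + 89 + 131 + 181 + 239] = 1448.

1448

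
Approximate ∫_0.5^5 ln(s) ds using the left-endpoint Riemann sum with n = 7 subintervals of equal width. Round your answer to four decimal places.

Δs = (5 − 0.5)/7 = 9/14.
Left endpoints: 0.5, 8/7, 25/14, 17/7, 43/14, 26/7, 61/14.
f(0.5) ≈ -0.6931, f(8/7) ≈ 0.1335, f(25/14) ≈ 0.5798, f(17/7) ≈ 0.8873, f(43/14) ≈ 1.1221, f(26/7) ≈ 1.3122, f(61/14) ≈ 1.4718.
Sum = Δs · [f(0.5) + f(8/7) + f(25/14) + ...].
Sum ≈ 3.0945.

3.0945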